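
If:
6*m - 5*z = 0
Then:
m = 5*z/6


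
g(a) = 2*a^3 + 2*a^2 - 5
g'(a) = 6*a^2 + 4*a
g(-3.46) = -63.90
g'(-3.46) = 57.99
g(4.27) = 187.17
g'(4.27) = 126.48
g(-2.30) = -18.75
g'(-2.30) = 22.54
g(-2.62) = -27.24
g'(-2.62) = 30.71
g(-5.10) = -218.28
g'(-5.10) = 135.66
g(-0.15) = -4.96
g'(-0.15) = -0.46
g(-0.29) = -4.88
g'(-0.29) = -0.66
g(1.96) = 17.74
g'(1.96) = 30.89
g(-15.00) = -6305.00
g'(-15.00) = 1290.00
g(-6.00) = -365.00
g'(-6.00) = 192.00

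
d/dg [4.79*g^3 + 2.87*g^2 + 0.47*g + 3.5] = 14.37*g^2 + 5.74*g + 0.47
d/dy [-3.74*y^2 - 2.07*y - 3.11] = -7.48*y - 2.07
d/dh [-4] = 0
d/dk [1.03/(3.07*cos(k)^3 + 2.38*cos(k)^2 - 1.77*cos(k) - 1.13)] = (9.4863*cos(k)^2 + 4.9028*cos(k) - 1.8231)*sin(k)/(3.07*cos(k)^3 + 2.38*cos(k)^2 - 1.77*cos(k) - 1.13)^2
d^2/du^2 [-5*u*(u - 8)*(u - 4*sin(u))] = -20*u^2*sin(u) + 160*u*sin(u) + 80*u*cos(u) - 30*u + 40*sin(u) - 320*cos(u) + 80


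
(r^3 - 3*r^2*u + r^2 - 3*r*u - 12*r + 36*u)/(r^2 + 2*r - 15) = (r^2 - 3*r*u + 4*r - 12*u)/(r + 5)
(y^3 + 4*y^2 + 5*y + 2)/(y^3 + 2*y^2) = 1 + 2/y + y^(-2)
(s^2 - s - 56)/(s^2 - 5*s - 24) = (s + 7)/(s + 3)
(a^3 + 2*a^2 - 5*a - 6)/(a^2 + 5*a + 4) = (a^2 + a - 6)/(a + 4)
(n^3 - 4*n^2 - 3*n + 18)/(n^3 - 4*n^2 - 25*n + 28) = (n^3 - 4*n^2 - 3*n + 18)/(n^3 - 4*n^2 - 25*n + 28)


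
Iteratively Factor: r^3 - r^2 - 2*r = (r + 1)*(r^2 - 2*r) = r*(r + 1)*(r - 2)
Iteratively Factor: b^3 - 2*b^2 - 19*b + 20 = (b + 4)*(b^2 - 6*b + 5) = (b - 1)*(b + 4)*(b - 5)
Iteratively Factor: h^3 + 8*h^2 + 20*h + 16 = (h + 4)*(h^2 + 4*h + 4) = (h + 2)*(h + 4)*(h + 2)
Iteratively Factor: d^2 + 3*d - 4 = (d - 1)*(d + 4)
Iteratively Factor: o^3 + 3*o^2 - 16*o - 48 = (o + 3)*(o^2 - 16) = (o - 4)*(o + 3)*(o + 4)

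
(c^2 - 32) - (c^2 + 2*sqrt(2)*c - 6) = -2*sqrt(2)*c - 26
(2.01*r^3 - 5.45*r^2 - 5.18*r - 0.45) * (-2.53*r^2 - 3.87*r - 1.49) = -5.0853*r^5 + 6.0098*r^4 + 31.202*r^3 + 29.3056*r^2 + 9.4597*r + 0.6705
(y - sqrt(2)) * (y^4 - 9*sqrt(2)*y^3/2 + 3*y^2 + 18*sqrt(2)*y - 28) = y^5 - 11*sqrt(2)*y^4/2 + 12*y^3 + 15*sqrt(2)*y^2 - 64*y + 28*sqrt(2)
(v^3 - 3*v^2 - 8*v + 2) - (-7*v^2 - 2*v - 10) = v^3 + 4*v^2 - 6*v + 12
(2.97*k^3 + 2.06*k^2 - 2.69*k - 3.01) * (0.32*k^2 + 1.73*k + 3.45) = 0.9504*k^5 + 5.7973*k^4 + 12.9495*k^3 + 1.4901*k^2 - 14.4878*k - 10.3845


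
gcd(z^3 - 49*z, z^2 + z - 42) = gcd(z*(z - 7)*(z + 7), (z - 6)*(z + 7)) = z + 7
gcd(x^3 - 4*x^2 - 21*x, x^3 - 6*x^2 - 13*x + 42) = x^2 - 4*x - 21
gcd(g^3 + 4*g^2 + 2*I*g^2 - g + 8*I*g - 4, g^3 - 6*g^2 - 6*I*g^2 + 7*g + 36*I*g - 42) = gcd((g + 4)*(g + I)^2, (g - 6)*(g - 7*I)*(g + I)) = g + I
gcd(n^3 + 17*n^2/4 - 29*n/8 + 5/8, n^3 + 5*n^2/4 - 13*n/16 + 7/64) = n - 1/4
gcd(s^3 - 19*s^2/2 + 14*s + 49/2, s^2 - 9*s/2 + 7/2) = s - 7/2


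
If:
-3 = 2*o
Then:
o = -3/2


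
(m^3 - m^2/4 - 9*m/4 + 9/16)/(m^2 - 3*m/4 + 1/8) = (4*m^2 - 9)/(2*(2*m - 1))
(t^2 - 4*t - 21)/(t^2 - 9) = (t - 7)/(t - 3)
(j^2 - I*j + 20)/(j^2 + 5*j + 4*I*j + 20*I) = (j - 5*I)/(j + 5)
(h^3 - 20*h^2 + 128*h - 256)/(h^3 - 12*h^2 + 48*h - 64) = (h^2 - 16*h + 64)/(h^2 - 8*h + 16)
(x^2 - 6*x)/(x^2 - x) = (x - 6)/(x - 1)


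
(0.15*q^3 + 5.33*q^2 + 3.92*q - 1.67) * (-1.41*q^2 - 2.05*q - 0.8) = -0.2115*q^5 - 7.8228*q^4 - 16.5737*q^3 - 9.9453*q^2 + 0.2875*q + 1.336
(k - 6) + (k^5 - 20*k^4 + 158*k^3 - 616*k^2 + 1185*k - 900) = k^5 - 20*k^4 + 158*k^3 - 616*k^2 + 1186*k - 906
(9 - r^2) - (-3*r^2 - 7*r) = 2*r^2 + 7*r + 9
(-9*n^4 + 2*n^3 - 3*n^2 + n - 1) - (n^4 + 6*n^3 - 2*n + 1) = -10*n^4 - 4*n^3 - 3*n^2 + 3*n - 2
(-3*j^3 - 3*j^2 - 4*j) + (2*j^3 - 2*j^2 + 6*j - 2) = -j^3 - 5*j^2 + 2*j - 2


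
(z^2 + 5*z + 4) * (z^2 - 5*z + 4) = z^4 - 17*z^2 + 16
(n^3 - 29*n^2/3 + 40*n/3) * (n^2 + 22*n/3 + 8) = n^5 - 7*n^4/3 - 446*n^3/9 + 184*n^2/9 + 320*n/3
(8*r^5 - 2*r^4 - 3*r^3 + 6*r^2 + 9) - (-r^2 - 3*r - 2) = 8*r^5 - 2*r^4 - 3*r^3 + 7*r^2 + 3*r + 11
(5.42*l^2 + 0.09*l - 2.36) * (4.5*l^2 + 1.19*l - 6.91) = 24.39*l^4 + 6.8548*l^3 - 47.9651*l^2 - 3.4303*l + 16.3076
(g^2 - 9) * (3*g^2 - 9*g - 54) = 3*g^4 - 9*g^3 - 81*g^2 + 81*g + 486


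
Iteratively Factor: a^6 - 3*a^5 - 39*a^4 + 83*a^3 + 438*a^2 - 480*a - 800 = (a - 5)*(a^5 + 2*a^4 - 29*a^3 - 62*a^2 + 128*a + 160) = (a - 5)*(a + 4)*(a^4 - 2*a^3 - 21*a^2 + 22*a + 40) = (a - 5)*(a + 4)^2*(a^3 - 6*a^2 + 3*a + 10) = (a - 5)*(a + 1)*(a + 4)^2*(a^2 - 7*a + 10) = (a - 5)*(a - 2)*(a + 1)*(a + 4)^2*(a - 5)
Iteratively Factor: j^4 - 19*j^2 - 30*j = (j - 5)*(j^3 + 5*j^2 + 6*j) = j*(j - 5)*(j^2 + 5*j + 6) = j*(j - 5)*(j + 2)*(j + 3)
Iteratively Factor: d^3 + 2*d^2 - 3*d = (d + 3)*(d^2 - d) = d*(d + 3)*(d - 1)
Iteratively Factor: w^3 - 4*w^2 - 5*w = (w - 5)*(w^2 + w) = (w - 5)*(w + 1)*(w)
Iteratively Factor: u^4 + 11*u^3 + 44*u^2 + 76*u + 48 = (u + 2)*(u^3 + 9*u^2 + 26*u + 24) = (u + 2)*(u + 4)*(u^2 + 5*u + 6) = (u + 2)*(u + 3)*(u + 4)*(u + 2)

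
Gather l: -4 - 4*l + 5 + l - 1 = -3*l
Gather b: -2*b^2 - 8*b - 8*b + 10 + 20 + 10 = -2*b^2 - 16*b + 40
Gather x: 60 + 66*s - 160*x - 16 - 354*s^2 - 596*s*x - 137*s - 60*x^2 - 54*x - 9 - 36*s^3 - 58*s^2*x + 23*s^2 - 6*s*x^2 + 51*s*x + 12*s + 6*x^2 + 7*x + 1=-36*s^3 - 331*s^2 - 59*s + x^2*(-6*s - 54) + x*(-58*s^2 - 545*s - 207) + 36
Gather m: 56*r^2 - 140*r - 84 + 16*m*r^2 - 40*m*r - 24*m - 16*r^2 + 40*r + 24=m*(16*r^2 - 40*r - 24) + 40*r^2 - 100*r - 60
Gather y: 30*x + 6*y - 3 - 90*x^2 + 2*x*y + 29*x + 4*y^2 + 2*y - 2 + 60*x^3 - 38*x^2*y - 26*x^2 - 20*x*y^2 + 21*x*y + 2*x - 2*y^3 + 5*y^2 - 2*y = 60*x^3 - 116*x^2 + 61*x - 2*y^3 + y^2*(9 - 20*x) + y*(-38*x^2 + 23*x + 6) - 5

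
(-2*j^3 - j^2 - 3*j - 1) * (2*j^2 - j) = -4*j^5 - 5*j^3 + j^2 + j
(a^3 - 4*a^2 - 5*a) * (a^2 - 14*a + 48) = a^5 - 18*a^4 + 99*a^3 - 122*a^2 - 240*a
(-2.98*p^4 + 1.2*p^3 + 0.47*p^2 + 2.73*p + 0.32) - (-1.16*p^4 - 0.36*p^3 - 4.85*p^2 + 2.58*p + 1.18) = -1.82*p^4 + 1.56*p^3 + 5.32*p^2 + 0.15*p - 0.86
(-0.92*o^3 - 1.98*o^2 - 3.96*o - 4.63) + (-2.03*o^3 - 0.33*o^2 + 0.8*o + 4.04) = -2.95*o^3 - 2.31*o^2 - 3.16*o - 0.59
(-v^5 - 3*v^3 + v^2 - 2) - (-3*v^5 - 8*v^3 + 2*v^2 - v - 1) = 2*v^5 + 5*v^3 - v^2 + v - 1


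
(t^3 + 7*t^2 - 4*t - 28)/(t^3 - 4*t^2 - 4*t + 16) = (t + 7)/(t - 4)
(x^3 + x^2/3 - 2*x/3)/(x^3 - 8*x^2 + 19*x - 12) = x*(3*x^2 + x - 2)/(3*(x^3 - 8*x^2 + 19*x - 12))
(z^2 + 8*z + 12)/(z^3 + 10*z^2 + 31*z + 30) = (z + 6)/(z^2 + 8*z + 15)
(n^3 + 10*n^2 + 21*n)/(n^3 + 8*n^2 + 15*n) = (n + 7)/(n + 5)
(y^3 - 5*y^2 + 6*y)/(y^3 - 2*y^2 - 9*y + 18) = y/(y + 3)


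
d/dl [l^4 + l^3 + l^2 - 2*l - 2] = 4*l^3 + 3*l^2 + 2*l - 2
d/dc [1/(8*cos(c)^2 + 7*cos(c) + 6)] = (16*cos(c) + 7)*sin(c)/(8*cos(c)^2 + 7*cos(c) + 6)^2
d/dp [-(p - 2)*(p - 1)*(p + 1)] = -3*p^2 + 4*p + 1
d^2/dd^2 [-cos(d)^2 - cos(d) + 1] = cos(d) + 2*cos(2*d)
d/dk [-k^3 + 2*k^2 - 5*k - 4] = -3*k^2 + 4*k - 5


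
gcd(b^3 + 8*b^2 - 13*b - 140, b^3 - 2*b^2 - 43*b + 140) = b^2 + 3*b - 28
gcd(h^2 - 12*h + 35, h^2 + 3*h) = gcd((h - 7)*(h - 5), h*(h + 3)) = 1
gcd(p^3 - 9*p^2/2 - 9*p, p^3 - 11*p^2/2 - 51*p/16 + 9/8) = p - 6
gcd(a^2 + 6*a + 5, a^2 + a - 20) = a + 5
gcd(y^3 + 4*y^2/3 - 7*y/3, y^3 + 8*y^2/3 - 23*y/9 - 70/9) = y + 7/3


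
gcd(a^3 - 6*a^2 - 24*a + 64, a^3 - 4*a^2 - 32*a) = a^2 - 4*a - 32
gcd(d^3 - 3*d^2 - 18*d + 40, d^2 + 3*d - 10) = d - 2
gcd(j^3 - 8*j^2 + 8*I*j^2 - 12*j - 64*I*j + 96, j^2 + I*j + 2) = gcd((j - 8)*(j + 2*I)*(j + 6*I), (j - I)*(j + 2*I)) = j + 2*I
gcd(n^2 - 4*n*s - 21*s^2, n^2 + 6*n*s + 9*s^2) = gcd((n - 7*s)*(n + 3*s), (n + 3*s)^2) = n + 3*s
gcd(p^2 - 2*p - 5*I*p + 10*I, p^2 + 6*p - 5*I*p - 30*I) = p - 5*I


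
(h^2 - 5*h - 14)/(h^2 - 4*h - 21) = (h + 2)/(h + 3)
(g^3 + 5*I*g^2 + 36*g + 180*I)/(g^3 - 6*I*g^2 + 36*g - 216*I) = (g + 5*I)/(g - 6*I)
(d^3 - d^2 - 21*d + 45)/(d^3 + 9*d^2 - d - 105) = (d - 3)/(d + 7)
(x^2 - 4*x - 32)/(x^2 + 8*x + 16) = (x - 8)/(x + 4)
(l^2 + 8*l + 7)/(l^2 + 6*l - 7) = (l + 1)/(l - 1)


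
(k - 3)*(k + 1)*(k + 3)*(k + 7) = k^4 + 8*k^3 - 2*k^2 - 72*k - 63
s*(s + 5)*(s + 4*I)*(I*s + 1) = I*s^4 - 3*s^3 + 5*I*s^3 - 15*s^2 + 4*I*s^2 + 20*I*s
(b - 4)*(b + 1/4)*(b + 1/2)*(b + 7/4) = b^4 - 3*b^3/2 - 137*b^2/16 - 177*b/32 - 7/8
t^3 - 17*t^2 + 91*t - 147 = (t - 7)^2*(t - 3)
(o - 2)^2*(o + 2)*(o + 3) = o^4 + o^3 - 10*o^2 - 4*o + 24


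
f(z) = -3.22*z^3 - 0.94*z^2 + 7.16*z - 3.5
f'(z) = -9.66*z^2 - 1.88*z + 7.16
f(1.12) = -1.18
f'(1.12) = -7.06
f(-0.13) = -4.44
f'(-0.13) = 7.24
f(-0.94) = -8.39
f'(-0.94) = 0.39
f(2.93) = -71.59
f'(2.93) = -81.28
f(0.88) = -0.12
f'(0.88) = -1.98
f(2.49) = -41.21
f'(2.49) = -57.41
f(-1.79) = -0.86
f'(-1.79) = -20.43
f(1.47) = -5.23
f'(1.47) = -16.48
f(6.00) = -689.90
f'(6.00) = -351.88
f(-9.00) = 2203.30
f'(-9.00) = -758.38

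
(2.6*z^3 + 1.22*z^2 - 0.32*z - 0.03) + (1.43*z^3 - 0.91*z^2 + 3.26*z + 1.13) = 4.03*z^3 + 0.31*z^2 + 2.94*z + 1.1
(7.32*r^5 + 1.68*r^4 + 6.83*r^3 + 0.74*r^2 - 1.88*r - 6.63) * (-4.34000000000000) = -31.7688*r^5 - 7.2912*r^4 - 29.6422*r^3 - 3.2116*r^2 + 8.1592*r + 28.7742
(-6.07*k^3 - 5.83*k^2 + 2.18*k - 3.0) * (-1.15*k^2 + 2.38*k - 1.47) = 6.9805*k^5 - 7.7421*k^4 - 7.4595*k^3 + 17.2085*k^2 - 10.3446*k + 4.41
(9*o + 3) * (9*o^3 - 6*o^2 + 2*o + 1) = 81*o^4 - 27*o^3 + 15*o + 3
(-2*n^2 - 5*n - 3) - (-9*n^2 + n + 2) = 7*n^2 - 6*n - 5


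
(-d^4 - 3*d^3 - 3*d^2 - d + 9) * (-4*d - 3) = 4*d^5 + 15*d^4 + 21*d^3 + 13*d^2 - 33*d - 27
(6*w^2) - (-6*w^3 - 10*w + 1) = 6*w^3 + 6*w^2 + 10*w - 1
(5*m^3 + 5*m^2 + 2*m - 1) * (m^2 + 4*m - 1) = 5*m^5 + 25*m^4 + 17*m^3 + 2*m^2 - 6*m + 1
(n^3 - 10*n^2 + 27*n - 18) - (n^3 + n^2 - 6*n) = -11*n^2 + 33*n - 18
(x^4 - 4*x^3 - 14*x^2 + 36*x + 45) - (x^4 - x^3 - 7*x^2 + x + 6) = -3*x^3 - 7*x^2 + 35*x + 39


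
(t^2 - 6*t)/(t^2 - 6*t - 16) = t*(6 - t)/(-t^2 + 6*t + 16)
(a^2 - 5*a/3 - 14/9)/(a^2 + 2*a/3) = (a - 7/3)/a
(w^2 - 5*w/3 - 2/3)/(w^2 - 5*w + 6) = (w + 1/3)/(w - 3)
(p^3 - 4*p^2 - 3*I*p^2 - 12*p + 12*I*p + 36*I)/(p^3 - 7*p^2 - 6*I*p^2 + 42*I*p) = (p^3 - p^2*(4 + 3*I) + 12*p*(-1 + I) + 36*I)/(p*(p^2 - p*(7 + 6*I) + 42*I))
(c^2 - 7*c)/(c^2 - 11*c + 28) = c/(c - 4)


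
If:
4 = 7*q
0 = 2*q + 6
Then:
No Solution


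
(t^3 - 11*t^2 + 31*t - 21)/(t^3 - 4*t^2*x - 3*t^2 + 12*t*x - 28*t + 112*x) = (-t^2 + 4*t - 3)/(-t^2 + 4*t*x - 4*t + 16*x)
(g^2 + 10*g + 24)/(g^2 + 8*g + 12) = (g + 4)/(g + 2)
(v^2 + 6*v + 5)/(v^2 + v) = (v + 5)/v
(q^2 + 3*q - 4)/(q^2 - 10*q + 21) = (q^2 + 3*q - 4)/(q^2 - 10*q + 21)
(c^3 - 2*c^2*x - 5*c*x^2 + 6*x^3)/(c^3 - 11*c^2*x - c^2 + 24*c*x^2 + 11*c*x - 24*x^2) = (-c^2 - c*x + 2*x^2)/(-c^2 + 8*c*x + c - 8*x)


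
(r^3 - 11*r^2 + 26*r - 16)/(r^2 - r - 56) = (r^2 - 3*r + 2)/(r + 7)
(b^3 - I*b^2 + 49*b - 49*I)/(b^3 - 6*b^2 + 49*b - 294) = (b - I)/(b - 6)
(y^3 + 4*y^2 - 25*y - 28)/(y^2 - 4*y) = y + 8 + 7/y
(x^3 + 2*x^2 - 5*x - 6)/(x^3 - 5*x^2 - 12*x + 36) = (x + 1)/(x - 6)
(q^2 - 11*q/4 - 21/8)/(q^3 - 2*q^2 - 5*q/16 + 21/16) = 2*(2*q - 7)/(4*q^2 - 11*q + 7)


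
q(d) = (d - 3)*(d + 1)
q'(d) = 2*d - 2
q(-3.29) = 14.40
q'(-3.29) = -8.58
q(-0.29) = -2.34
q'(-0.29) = -2.58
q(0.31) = -3.52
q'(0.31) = -1.38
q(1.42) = -3.82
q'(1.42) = 0.84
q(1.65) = -3.58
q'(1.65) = 1.30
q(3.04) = 0.16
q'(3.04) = 4.08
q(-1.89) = 4.35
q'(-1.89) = -5.78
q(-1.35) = 1.52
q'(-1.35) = -4.70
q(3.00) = 0.00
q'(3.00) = 4.00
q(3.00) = 0.00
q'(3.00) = 4.00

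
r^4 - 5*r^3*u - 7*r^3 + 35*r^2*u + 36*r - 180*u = (r - 6)*(r - 3)*(r + 2)*(r - 5*u)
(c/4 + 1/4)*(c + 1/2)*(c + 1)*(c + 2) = c^4/4 + 9*c^3/8 + 7*c^2/4 + 9*c/8 + 1/4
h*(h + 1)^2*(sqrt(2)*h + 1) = sqrt(2)*h^4 + h^3 + 2*sqrt(2)*h^3 + sqrt(2)*h^2 + 2*h^2 + h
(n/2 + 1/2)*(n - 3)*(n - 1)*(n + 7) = n^4/2 + 2*n^3 - 11*n^2 - 2*n + 21/2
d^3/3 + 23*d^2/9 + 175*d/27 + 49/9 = (d/3 + 1)*(d + 7/3)^2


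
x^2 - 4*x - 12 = (x - 6)*(x + 2)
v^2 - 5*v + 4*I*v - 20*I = (v - 5)*(v + 4*I)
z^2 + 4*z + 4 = (z + 2)^2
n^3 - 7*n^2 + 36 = (n - 6)*(n - 3)*(n + 2)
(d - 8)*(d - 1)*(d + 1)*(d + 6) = d^4 - 2*d^3 - 49*d^2 + 2*d + 48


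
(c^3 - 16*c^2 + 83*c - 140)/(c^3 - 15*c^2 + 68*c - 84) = (c^2 - 9*c + 20)/(c^2 - 8*c + 12)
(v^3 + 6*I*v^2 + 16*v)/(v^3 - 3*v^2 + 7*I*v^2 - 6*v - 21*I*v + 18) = v*(v^2 + 6*I*v + 16)/(v^3 + v^2*(-3 + 7*I) - 3*v*(2 + 7*I) + 18)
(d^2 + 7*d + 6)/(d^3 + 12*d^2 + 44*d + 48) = (d + 1)/(d^2 + 6*d + 8)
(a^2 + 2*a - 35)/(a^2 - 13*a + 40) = (a + 7)/(a - 8)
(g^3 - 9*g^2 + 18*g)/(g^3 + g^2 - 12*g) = (g - 6)/(g + 4)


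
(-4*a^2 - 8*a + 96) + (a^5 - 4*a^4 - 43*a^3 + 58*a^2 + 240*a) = a^5 - 4*a^4 - 43*a^3 + 54*a^2 + 232*a + 96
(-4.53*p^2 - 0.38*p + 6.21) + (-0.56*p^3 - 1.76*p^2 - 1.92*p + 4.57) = -0.56*p^3 - 6.29*p^2 - 2.3*p + 10.78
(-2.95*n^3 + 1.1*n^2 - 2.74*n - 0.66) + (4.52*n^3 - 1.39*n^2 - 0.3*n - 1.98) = 1.57*n^3 - 0.29*n^2 - 3.04*n - 2.64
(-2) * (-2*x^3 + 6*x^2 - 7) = 4*x^3 - 12*x^2 + 14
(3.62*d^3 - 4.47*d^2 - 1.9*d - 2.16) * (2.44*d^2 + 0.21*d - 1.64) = 8.8328*d^5 - 10.1466*d^4 - 11.5115*d^3 + 1.6614*d^2 + 2.6624*d + 3.5424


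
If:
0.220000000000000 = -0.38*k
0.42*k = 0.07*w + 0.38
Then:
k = -0.58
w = -8.90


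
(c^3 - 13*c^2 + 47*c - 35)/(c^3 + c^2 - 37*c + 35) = (c - 7)/(c + 7)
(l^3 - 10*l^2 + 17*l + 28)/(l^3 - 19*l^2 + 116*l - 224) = (l + 1)/(l - 8)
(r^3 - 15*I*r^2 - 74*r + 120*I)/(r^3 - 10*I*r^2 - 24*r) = (r - 5*I)/r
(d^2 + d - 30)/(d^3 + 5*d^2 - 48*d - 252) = (d - 5)/(d^2 - d - 42)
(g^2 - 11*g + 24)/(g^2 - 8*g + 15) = (g - 8)/(g - 5)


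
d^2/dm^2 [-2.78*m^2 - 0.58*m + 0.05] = -5.56000000000000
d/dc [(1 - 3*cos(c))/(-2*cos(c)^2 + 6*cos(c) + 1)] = (6*cos(c)^2 - 4*cos(c) + 9)*sin(c)/(6*cos(c) - cos(2*c))^2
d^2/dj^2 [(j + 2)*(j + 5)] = 2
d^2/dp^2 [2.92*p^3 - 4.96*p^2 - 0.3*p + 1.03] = 17.52*p - 9.92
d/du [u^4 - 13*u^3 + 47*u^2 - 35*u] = 4*u^3 - 39*u^2 + 94*u - 35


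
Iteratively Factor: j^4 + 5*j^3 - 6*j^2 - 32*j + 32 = (j - 2)*(j^3 + 7*j^2 + 8*j - 16) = (j - 2)*(j - 1)*(j^2 + 8*j + 16) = (j - 2)*(j - 1)*(j + 4)*(j + 4)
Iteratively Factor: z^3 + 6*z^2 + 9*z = (z + 3)*(z^2 + 3*z) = z*(z + 3)*(z + 3)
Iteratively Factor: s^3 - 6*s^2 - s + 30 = (s - 3)*(s^2 - 3*s - 10) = (s - 5)*(s - 3)*(s + 2)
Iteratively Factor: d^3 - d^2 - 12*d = (d - 4)*(d^2 + 3*d) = d*(d - 4)*(d + 3)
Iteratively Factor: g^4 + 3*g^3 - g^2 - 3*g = (g + 1)*(g^3 + 2*g^2 - 3*g) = g*(g + 1)*(g^2 + 2*g - 3) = g*(g - 1)*(g + 1)*(g + 3)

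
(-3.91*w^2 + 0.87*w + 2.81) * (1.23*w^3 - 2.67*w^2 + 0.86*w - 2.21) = -4.8093*w^5 + 11.5098*w^4 - 2.2292*w^3 + 1.8866*w^2 + 0.4939*w - 6.2101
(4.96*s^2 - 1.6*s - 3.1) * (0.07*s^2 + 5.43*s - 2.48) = 0.3472*s^4 + 26.8208*s^3 - 21.2058*s^2 - 12.865*s + 7.688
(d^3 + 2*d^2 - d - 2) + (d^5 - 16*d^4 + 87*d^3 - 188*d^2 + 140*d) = d^5 - 16*d^4 + 88*d^3 - 186*d^2 + 139*d - 2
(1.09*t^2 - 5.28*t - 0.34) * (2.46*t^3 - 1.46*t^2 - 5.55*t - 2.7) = 2.6814*t^5 - 14.5802*t^4 + 0.8229*t^3 + 26.8574*t^2 + 16.143*t + 0.918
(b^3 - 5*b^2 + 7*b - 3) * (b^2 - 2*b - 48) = b^5 - 7*b^4 - 31*b^3 + 223*b^2 - 330*b + 144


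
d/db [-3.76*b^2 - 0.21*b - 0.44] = -7.52*b - 0.21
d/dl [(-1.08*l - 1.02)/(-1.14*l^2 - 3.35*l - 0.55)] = (1.2312*l^2 + 3.618*l - (1.08*l + 1.02)*(2.28*l + 3.35) + 0.594)/(1.14*l^2 + 3.35*l + 0.55)^2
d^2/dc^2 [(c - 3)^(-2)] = 6/(c - 3)^4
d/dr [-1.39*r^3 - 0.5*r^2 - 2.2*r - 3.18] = -4.17*r^2 - 1.0*r - 2.2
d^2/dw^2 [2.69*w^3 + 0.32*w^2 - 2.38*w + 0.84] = 16.14*w + 0.64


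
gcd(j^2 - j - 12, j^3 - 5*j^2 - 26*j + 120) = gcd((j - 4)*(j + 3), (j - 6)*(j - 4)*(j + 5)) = j - 4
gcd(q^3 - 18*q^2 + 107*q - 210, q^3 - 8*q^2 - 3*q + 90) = q^2 - 11*q + 30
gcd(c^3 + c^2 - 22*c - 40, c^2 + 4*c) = c + 4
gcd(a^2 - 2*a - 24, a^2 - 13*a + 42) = a - 6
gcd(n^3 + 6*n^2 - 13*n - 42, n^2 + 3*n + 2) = n + 2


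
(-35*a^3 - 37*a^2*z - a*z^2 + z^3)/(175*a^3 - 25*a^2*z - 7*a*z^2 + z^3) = (a + z)/(-5*a + z)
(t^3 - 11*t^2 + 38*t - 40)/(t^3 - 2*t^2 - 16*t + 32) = (t - 5)/(t + 4)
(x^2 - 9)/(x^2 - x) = (x^2 - 9)/(x*(x - 1))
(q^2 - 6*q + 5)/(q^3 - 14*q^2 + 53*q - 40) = 1/(q - 8)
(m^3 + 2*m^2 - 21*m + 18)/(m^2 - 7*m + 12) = (m^2 + 5*m - 6)/(m - 4)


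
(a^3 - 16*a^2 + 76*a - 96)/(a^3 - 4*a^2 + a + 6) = (a^2 - 14*a + 48)/(a^2 - 2*a - 3)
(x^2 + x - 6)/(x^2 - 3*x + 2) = (x + 3)/(x - 1)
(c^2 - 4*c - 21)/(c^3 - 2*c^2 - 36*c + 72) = (c^2 - 4*c - 21)/(c^3 - 2*c^2 - 36*c + 72)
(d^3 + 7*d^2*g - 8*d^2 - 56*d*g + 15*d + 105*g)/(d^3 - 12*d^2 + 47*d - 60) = (d + 7*g)/(d - 4)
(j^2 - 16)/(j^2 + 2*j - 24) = (j + 4)/(j + 6)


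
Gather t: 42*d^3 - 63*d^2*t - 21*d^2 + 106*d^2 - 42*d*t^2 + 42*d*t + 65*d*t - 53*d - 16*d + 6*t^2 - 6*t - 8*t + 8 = 42*d^3 + 85*d^2 - 69*d + t^2*(6 - 42*d) + t*(-63*d^2 + 107*d - 14) + 8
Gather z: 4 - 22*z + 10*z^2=10*z^2 - 22*z + 4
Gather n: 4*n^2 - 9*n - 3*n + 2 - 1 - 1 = 4*n^2 - 12*n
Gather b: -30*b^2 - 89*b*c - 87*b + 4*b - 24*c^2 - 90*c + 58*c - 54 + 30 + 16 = -30*b^2 + b*(-89*c - 83) - 24*c^2 - 32*c - 8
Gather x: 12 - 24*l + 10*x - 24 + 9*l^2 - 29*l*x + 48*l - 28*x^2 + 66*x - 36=9*l^2 + 24*l - 28*x^2 + x*(76 - 29*l) - 48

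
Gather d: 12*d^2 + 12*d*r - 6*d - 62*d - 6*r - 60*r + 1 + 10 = 12*d^2 + d*(12*r - 68) - 66*r + 11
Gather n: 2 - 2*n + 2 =4 - 2*n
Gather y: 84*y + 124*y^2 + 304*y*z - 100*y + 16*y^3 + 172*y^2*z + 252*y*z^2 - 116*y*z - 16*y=16*y^3 + y^2*(172*z + 124) + y*(252*z^2 + 188*z - 32)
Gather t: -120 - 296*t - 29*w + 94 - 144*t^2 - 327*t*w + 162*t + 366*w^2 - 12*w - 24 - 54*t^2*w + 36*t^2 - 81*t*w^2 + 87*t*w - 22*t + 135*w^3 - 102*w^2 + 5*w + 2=t^2*(-54*w - 108) + t*(-81*w^2 - 240*w - 156) + 135*w^3 + 264*w^2 - 36*w - 48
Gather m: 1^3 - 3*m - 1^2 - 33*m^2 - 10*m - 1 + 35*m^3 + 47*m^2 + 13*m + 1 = 35*m^3 + 14*m^2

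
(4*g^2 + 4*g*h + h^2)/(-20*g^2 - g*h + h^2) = (-4*g^2 - 4*g*h - h^2)/(20*g^2 + g*h - h^2)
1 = 1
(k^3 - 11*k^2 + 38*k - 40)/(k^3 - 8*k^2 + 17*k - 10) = (k - 4)/(k - 1)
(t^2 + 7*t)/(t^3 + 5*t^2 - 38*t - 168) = t/(t^2 - 2*t - 24)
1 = 1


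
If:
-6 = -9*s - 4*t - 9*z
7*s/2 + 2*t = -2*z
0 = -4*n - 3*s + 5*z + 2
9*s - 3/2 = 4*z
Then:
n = 533/424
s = 63/106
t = -849/424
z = 51/53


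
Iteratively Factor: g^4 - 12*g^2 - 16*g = (g + 2)*(g^3 - 2*g^2 - 8*g) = g*(g + 2)*(g^2 - 2*g - 8) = g*(g + 2)^2*(g - 4)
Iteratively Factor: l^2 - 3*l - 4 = (l + 1)*(l - 4)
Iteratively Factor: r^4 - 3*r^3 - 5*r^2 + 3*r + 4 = (r - 4)*(r^3 + r^2 - r - 1) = (r - 4)*(r - 1)*(r^2 + 2*r + 1) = (r - 4)*(r - 1)*(r + 1)*(r + 1)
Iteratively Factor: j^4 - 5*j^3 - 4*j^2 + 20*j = (j - 5)*(j^3 - 4*j) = (j - 5)*(j - 2)*(j^2 + 2*j) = (j - 5)*(j - 2)*(j + 2)*(j)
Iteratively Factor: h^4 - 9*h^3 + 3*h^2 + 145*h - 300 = (h - 3)*(h^3 - 6*h^2 - 15*h + 100) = (h - 5)*(h - 3)*(h^2 - h - 20) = (h - 5)^2*(h - 3)*(h + 4)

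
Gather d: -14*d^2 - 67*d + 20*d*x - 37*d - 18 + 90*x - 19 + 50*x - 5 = -14*d^2 + d*(20*x - 104) + 140*x - 42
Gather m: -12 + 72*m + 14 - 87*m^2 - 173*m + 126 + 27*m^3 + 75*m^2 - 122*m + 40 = 27*m^3 - 12*m^2 - 223*m + 168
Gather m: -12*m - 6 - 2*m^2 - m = -2*m^2 - 13*m - 6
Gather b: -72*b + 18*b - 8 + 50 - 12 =30 - 54*b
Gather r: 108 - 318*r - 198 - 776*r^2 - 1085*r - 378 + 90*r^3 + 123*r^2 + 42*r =90*r^3 - 653*r^2 - 1361*r - 468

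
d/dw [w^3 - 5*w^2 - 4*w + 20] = 3*w^2 - 10*w - 4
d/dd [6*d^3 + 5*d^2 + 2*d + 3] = 18*d^2 + 10*d + 2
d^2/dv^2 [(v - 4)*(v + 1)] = 2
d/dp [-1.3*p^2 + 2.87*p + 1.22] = 2.87 - 2.6*p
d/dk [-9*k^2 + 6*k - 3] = 6 - 18*k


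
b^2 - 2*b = b*(b - 2)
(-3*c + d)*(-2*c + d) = 6*c^2 - 5*c*d + d^2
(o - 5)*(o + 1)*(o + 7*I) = o^3 - 4*o^2 + 7*I*o^2 - 5*o - 28*I*o - 35*I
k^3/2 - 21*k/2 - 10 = (k/2 + 1/2)*(k - 5)*(k + 4)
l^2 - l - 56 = (l - 8)*(l + 7)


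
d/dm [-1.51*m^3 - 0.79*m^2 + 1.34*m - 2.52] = -4.53*m^2 - 1.58*m + 1.34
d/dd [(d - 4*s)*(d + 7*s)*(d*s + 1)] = 3*d^2*s + 6*d*s^2 + 2*d - 28*s^3 + 3*s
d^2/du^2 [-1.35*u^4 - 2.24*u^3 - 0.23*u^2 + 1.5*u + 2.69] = -16.2*u^2 - 13.44*u - 0.46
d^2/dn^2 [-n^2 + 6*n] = -2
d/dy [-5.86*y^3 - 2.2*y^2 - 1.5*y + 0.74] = -17.58*y^2 - 4.4*y - 1.5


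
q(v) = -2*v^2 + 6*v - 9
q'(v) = 6 - 4*v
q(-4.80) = -83.88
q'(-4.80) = 25.20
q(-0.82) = -15.26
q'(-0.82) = 9.28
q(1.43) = -4.51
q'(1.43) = 0.28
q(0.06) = -8.65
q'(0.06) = 5.76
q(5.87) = -42.69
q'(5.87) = -17.48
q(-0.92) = -16.21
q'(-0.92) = 9.68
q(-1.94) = -28.17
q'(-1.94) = 13.76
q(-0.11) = -9.68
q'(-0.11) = 6.44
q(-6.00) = -117.00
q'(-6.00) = 30.00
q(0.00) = -9.00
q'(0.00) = 6.00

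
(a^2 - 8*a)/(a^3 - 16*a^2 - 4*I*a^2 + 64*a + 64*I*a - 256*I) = a/(a^2 - 4*a*(2 + I) + 32*I)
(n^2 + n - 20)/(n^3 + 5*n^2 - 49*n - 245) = (n - 4)/(n^2 - 49)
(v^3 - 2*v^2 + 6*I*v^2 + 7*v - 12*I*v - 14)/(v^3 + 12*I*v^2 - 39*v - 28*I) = (v^2 - v*(2 + I) + 2*I)/(v^2 + 5*I*v - 4)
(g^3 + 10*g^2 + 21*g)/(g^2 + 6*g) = (g^2 + 10*g + 21)/(g + 6)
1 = 1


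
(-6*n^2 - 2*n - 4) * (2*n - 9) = -12*n^3 + 50*n^2 + 10*n + 36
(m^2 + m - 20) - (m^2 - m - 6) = 2*m - 14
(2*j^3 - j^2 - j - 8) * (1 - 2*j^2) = -4*j^5 + 2*j^4 + 4*j^3 + 15*j^2 - j - 8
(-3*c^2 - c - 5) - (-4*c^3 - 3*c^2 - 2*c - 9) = 4*c^3 + c + 4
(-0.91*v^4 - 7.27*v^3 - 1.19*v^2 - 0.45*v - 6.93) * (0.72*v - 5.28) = -0.6552*v^5 - 0.4296*v^4 + 37.5288*v^3 + 5.9592*v^2 - 2.6136*v + 36.5904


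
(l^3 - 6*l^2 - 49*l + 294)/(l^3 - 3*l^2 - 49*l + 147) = (l - 6)/(l - 3)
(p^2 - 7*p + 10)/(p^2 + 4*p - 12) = (p - 5)/(p + 6)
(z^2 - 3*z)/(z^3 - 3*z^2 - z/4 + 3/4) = 4*z/(4*z^2 - 1)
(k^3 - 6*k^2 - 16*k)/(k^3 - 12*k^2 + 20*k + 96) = k/(k - 6)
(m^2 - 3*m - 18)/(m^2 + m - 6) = (m - 6)/(m - 2)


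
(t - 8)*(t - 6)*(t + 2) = t^3 - 12*t^2 + 20*t + 96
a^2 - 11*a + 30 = (a - 6)*(a - 5)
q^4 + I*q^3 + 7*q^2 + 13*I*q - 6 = (q - 3*I)*(q + I)^2*(q + 2*I)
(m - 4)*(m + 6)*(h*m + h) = h*m^3 + 3*h*m^2 - 22*h*m - 24*h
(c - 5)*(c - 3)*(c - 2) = c^3 - 10*c^2 + 31*c - 30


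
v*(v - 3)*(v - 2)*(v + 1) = v^4 - 4*v^3 + v^2 + 6*v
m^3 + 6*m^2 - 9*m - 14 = (m - 2)*(m + 1)*(m + 7)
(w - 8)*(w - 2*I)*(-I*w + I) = -I*w^3 - 2*w^2 + 9*I*w^2 + 18*w - 8*I*w - 16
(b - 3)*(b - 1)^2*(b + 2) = b^4 - 3*b^3 - 3*b^2 + 11*b - 6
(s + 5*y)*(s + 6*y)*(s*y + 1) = s^3*y + 11*s^2*y^2 + s^2 + 30*s*y^3 + 11*s*y + 30*y^2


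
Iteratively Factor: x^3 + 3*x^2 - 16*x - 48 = (x + 4)*(x^2 - x - 12) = (x - 4)*(x + 4)*(x + 3)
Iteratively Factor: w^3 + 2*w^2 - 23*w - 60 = (w + 3)*(w^2 - w - 20) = (w + 3)*(w + 4)*(w - 5)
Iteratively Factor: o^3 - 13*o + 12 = (o - 1)*(o^2 + o - 12) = (o - 1)*(o + 4)*(o - 3)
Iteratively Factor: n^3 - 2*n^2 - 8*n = (n - 4)*(n^2 + 2*n) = n*(n - 4)*(n + 2)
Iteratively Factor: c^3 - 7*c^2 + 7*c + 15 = (c + 1)*(c^2 - 8*c + 15) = (c - 5)*(c + 1)*(c - 3)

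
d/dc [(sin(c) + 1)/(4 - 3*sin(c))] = 7*cos(c)/(3*sin(c) - 4)^2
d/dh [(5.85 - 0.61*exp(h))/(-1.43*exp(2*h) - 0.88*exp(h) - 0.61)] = (-0.8723*exp(2*h) + 16.731*exp(h) + 5.5201)*exp(h)/(2.0449*exp(4*h) + 2.5168*exp(3*h) + 2.519*exp(2*h) + 1.0736*exp(h) + 0.3721)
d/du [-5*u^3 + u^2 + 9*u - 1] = -15*u^2 + 2*u + 9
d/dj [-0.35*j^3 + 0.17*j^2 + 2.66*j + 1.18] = -1.05*j^2 + 0.34*j + 2.66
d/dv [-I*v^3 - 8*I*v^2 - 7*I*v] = I*(-3*v^2 - 16*v - 7)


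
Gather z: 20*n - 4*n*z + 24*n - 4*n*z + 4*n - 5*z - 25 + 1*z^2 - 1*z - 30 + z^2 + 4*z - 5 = 48*n + 2*z^2 + z*(-8*n - 2) - 60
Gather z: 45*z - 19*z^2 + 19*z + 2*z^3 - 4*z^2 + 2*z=2*z^3 - 23*z^2 + 66*z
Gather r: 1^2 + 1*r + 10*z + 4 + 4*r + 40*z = 5*r + 50*z + 5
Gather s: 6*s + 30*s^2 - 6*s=30*s^2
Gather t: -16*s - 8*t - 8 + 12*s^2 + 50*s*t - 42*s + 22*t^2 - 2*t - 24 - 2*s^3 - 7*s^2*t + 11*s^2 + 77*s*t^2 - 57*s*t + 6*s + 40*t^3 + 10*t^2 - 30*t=-2*s^3 + 23*s^2 - 52*s + 40*t^3 + t^2*(77*s + 32) + t*(-7*s^2 - 7*s - 40) - 32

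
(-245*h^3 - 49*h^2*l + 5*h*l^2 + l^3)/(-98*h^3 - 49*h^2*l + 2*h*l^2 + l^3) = (5*h + l)/(2*h + l)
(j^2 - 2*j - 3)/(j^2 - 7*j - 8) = (j - 3)/(j - 8)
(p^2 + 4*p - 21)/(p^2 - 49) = (p - 3)/(p - 7)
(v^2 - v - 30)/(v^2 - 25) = (v - 6)/(v - 5)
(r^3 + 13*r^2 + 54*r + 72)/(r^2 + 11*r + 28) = (r^2 + 9*r + 18)/(r + 7)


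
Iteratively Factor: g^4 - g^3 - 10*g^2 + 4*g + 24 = (g + 2)*(g^3 - 3*g^2 - 4*g + 12) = (g - 3)*(g + 2)*(g^2 - 4) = (g - 3)*(g + 2)^2*(g - 2)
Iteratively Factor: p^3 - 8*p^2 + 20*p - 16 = (p - 2)*(p^2 - 6*p + 8) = (p - 4)*(p - 2)*(p - 2)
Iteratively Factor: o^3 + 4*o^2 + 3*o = (o + 3)*(o^2 + o) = o*(o + 3)*(o + 1)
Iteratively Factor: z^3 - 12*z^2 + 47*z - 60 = (z - 5)*(z^2 - 7*z + 12) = (z - 5)*(z - 3)*(z - 4)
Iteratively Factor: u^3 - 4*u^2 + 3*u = (u - 3)*(u^2 - u) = (u - 3)*(u - 1)*(u)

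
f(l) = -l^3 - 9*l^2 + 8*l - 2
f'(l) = -3*l^2 - 18*l + 8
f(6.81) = -680.73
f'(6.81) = -253.71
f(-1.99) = -45.68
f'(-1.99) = 31.94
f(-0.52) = -8.45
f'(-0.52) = 16.55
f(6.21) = -538.88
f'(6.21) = -219.47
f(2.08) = -33.30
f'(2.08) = -42.42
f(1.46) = -12.62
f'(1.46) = -24.67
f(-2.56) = -64.69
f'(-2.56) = 34.42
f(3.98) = -175.77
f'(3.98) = -111.16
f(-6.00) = -158.00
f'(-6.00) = 8.00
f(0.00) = -2.00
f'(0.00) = 8.00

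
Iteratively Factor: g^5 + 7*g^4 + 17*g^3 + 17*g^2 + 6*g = (g + 2)*(g^4 + 5*g^3 + 7*g^2 + 3*g) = (g + 1)*(g + 2)*(g^3 + 4*g^2 + 3*g) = g*(g + 1)*(g + 2)*(g^2 + 4*g + 3) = g*(g + 1)*(g + 2)*(g + 3)*(g + 1)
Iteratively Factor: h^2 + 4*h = (h + 4)*(h)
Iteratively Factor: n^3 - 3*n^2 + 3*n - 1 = (n - 1)*(n^2 - 2*n + 1) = (n - 1)^2*(n - 1)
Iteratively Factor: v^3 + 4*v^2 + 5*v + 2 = (v + 1)*(v^2 + 3*v + 2) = (v + 1)^2*(v + 2)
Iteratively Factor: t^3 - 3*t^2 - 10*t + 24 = (t - 2)*(t^2 - t - 12) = (t - 4)*(t - 2)*(t + 3)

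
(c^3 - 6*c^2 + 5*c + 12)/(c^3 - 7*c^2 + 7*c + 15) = (c - 4)/(c - 5)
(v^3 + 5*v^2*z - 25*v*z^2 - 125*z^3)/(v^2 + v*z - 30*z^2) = (v^2 + 10*v*z + 25*z^2)/(v + 6*z)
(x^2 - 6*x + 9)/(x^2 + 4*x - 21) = (x - 3)/(x + 7)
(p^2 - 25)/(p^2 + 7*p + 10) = (p - 5)/(p + 2)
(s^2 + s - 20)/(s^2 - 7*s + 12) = (s + 5)/(s - 3)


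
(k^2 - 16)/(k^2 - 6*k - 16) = (16 - k^2)/(-k^2 + 6*k + 16)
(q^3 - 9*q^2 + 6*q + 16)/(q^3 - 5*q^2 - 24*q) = (q^2 - q - 2)/(q*(q + 3))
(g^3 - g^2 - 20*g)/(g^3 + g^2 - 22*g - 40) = g/(g + 2)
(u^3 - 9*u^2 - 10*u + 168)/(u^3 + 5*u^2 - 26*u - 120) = (u^2 - 13*u + 42)/(u^2 + u - 30)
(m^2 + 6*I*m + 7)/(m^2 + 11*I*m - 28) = (m - I)/(m + 4*I)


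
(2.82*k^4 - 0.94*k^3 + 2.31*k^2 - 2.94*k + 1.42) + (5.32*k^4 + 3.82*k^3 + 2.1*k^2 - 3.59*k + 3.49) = 8.14*k^4 + 2.88*k^3 + 4.41*k^2 - 6.53*k + 4.91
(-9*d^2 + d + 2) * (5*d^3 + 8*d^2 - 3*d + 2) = -45*d^5 - 67*d^4 + 45*d^3 - 5*d^2 - 4*d + 4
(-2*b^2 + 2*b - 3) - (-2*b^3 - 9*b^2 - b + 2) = 2*b^3 + 7*b^2 + 3*b - 5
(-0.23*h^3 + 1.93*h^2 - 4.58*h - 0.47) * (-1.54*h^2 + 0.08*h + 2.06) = 0.3542*h^5 - 2.9906*h^4 + 6.7338*h^3 + 4.3332*h^2 - 9.4724*h - 0.9682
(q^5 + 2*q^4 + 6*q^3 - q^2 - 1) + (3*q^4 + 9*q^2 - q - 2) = q^5 + 5*q^4 + 6*q^3 + 8*q^2 - q - 3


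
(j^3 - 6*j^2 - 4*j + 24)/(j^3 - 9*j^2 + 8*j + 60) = (j - 2)/(j - 5)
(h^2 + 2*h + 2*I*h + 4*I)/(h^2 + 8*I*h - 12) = (h + 2)/(h + 6*I)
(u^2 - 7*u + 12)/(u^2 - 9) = (u - 4)/(u + 3)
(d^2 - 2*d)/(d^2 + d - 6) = d/(d + 3)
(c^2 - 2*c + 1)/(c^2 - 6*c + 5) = (c - 1)/(c - 5)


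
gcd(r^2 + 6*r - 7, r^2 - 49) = r + 7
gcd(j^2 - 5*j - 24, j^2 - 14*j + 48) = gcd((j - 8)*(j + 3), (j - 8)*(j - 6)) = j - 8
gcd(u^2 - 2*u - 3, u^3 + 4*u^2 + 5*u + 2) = u + 1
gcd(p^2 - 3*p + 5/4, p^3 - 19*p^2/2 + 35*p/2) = p - 5/2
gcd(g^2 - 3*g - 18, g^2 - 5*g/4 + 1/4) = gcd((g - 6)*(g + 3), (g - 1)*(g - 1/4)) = 1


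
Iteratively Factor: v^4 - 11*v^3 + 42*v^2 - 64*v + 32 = (v - 4)*(v^3 - 7*v^2 + 14*v - 8) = (v - 4)^2*(v^2 - 3*v + 2) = (v - 4)^2*(v - 2)*(v - 1)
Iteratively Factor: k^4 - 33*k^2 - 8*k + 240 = (k + 4)*(k^3 - 4*k^2 - 17*k + 60) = (k + 4)^2*(k^2 - 8*k + 15) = (k - 3)*(k + 4)^2*(k - 5)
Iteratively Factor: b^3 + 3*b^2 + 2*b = (b + 2)*(b^2 + b) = b*(b + 2)*(b + 1)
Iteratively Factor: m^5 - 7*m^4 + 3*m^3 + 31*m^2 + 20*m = (m - 5)*(m^4 - 2*m^3 - 7*m^2 - 4*m) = m*(m - 5)*(m^3 - 2*m^2 - 7*m - 4) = m*(m - 5)*(m + 1)*(m^2 - 3*m - 4) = m*(m - 5)*(m + 1)^2*(m - 4)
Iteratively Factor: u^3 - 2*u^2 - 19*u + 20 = (u - 1)*(u^2 - u - 20) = (u - 1)*(u + 4)*(u - 5)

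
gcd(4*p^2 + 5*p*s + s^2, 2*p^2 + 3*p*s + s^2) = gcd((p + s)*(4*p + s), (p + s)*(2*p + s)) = p + s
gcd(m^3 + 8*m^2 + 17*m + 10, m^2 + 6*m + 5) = m^2 + 6*m + 5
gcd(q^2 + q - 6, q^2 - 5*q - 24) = q + 3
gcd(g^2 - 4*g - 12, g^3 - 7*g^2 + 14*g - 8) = 1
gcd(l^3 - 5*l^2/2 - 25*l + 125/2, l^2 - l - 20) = l - 5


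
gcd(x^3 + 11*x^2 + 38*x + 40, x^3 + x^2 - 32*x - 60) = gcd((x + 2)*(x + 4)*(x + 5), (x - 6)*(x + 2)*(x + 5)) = x^2 + 7*x + 10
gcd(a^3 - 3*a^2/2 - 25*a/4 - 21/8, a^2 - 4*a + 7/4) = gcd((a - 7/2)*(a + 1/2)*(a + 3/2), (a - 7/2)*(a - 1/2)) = a - 7/2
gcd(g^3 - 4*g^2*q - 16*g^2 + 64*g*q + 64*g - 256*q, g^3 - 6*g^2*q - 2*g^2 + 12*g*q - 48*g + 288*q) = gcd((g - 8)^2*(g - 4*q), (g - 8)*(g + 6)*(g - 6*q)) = g - 8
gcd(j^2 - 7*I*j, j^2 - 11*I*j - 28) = j - 7*I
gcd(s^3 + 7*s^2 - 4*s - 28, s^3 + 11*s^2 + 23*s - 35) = s + 7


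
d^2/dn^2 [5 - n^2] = -2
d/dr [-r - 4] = -1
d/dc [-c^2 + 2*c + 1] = 2 - 2*c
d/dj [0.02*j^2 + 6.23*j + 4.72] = 0.04*j + 6.23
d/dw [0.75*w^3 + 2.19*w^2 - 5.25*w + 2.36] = 2.25*w^2 + 4.38*w - 5.25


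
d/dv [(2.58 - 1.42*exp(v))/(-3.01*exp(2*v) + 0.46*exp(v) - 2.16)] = (-4.2742*exp(2*v) + 15.5316*exp(v) + 1.8804)*exp(v)/(9.0601*exp(4*v) - 2.7692*exp(3*v) + 13.2148*exp(2*v) - 1.9872*exp(v) + 4.6656)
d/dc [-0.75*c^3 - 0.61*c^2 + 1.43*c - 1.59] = -2.25*c^2 - 1.22*c + 1.43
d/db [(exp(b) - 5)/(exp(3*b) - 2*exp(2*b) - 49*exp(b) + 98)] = ((exp(b) - 5)*(-3*exp(2*b) + 4*exp(b) + 49) + exp(3*b) - 2*exp(2*b) - 49*exp(b) + 98)*exp(b)/(exp(3*b) - 2*exp(2*b) - 49*exp(b) + 98)^2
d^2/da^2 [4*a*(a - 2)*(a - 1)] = 24*a - 24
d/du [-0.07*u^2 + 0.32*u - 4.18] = 0.32 - 0.14*u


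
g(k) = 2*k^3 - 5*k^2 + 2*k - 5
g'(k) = 6*k^2 - 10*k + 2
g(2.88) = 7.06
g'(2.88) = 22.97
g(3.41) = 22.98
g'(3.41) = 37.67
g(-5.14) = -418.97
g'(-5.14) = 211.92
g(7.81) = 658.40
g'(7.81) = 289.88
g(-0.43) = -6.94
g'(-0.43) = 7.41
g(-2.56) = -76.44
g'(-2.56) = 66.92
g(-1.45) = -24.51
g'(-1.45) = 29.12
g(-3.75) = -188.28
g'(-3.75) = 123.88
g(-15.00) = -7910.00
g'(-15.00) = 1502.00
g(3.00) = 10.00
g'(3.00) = 26.00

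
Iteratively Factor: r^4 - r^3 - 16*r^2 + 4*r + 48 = (r - 4)*(r^3 + 3*r^2 - 4*r - 12) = (r - 4)*(r + 2)*(r^2 + r - 6) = (r - 4)*(r + 2)*(r + 3)*(r - 2)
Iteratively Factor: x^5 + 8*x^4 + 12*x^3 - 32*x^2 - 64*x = (x + 4)*(x^4 + 4*x^3 - 4*x^2 - 16*x) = (x + 4)^2*(x^3 - 4*x) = (x + 2)*(x + 4)^2*(x^2 - 2*x) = x*(x + 2)*(x + 4)^2*(x - 2)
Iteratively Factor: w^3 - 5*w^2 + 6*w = (w - 2)*(w^2 - 3*w) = (w - 3)*(w - 2)*(w)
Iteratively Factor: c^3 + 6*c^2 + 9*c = (c)*(c^2 + 6*c + 9) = c*(c + 3)*(c + 3)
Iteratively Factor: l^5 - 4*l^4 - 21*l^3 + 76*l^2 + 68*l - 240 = (l - 2)*(l^4 - 2*l^3 - 25*l^2 + 26*l + 120) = (l - 2)*(l + 2)*(l^3 - 4*l^2 - 17*l + 60) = (l - 5)*(l - 2)*(l + 2)*(l^2 + l - 12) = (l - 5)*(l - 3)*(l - 2)*(l + 2)*(l + 4)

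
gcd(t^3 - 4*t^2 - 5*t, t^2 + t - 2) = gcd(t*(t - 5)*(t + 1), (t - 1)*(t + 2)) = 1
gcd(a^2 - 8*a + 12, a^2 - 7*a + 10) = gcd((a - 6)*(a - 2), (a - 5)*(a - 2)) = a - 2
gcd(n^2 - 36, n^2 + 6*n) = n + 6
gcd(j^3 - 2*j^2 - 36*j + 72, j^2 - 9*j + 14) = j - 2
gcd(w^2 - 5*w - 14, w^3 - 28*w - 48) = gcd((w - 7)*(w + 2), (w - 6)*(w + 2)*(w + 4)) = w + 2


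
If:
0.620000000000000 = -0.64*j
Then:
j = -0.97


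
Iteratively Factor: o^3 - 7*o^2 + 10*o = (o)*(o^2 - 7*o + 10) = o*(o - 5)*(o - 2)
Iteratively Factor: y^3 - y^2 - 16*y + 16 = (y - 1)*(y^2 - 16) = (y - 4)*(y - 1)*(y + 4)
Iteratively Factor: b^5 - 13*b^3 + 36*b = (b - 3)*(b^4 + 3*b^3 - 4*b^2 - 12*b) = (b - 3)*(b - 2)*(b^3 + 5*b^2 + 6*b) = b*(b - 3)*(b - 2)*(b^2 + 5*b + 6) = b*(b - 3)*(b - 2)*(b + 3)*(b + 2)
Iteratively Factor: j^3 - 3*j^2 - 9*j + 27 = (j - 3)*(j^2 - 9) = (j - 3)^2*(j + 3)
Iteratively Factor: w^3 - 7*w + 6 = (w - 2)*(w^2 + 2*w - 3) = (w - 2)*(w - 1)*(w + 3)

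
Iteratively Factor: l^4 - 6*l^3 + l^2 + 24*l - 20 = (l - 2)*(l^3 - 4*l^2 - 7*l + 10) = (l - 2)*(l - 1)*(l^2 - 3*l - 10) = (l - 2)*(l - 1)*(l + 2)*(l - 5)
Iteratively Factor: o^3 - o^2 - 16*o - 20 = (o + 2)*(o^2 - 3*o - 10) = (o - 5)*(o + 2)*(o + 2)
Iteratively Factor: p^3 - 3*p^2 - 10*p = (p + 2)*(p^2 - 5*p) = (p - 5)*(p + 2)*(p)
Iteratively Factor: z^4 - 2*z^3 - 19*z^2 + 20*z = (z)*(z^3 - 2*z^2 - 19*z + 20) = z*(z - 5)*(z^2 + 3*z - 4) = z*(z - 5)*(z - 1)*(z + 4)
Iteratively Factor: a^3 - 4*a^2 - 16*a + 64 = (a - 4)*(a^2 - 16) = (a - 4)*(a + 4)*(a - 4)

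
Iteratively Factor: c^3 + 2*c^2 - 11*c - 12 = (c + 1)*(c^2 + c - 12) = (c - 3)*(c + 1)*(c + 4)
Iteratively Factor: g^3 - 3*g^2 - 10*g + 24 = (g + 3)*(g^2 - 6*g + 8) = (g - 2)*(g + 3)*(g - 4)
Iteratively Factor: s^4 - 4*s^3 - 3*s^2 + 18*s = (s)*(s^3 - 4*s^2 - 3*s + 18) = s*(s - 3)*(s^2 - s - 6) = s*(s - 3)^2*(s + 2)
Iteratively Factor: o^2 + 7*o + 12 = (o + 3)*(o + 4)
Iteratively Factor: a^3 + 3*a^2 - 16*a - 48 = (a + 4)*(a^2 - a - 12) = (a + 3)*(a + 4)*(a - 4)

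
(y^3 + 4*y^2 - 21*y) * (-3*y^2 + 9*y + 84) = -3*y^5 - 3*y^4 + 183*y^3 + 147*y^2 - 1764*y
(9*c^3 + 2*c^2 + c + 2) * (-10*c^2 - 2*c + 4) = -90*c^5 - 38*c^4 + 22*c^3 - 14*c^2 + 8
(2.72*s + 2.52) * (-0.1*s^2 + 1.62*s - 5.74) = -0.272*s^3 + 4.1544*s^2 - 11.5304*s - 14.4648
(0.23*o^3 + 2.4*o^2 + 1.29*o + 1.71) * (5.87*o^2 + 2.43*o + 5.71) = 1.3501*o^5 + 14.6469*o^4 + 14.7176*o^3 + 26.8764*o^2 + 11.5212*o + 9.7641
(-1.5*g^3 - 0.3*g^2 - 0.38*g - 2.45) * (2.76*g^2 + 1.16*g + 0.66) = -4.14*g^5 - 2.568*g^4 - 2.3868*g^3 - 7.4008*g^2 - 3.0928*g - 1.617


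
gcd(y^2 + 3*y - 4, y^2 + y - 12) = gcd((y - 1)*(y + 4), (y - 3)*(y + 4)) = y + 4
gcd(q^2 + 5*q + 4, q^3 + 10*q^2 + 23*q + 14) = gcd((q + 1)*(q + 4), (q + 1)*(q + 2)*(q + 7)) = q + 1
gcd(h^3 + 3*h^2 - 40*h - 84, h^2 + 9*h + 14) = h^2 + 9*h + 14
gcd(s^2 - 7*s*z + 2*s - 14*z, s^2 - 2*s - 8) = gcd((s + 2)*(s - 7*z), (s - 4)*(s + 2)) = s + 2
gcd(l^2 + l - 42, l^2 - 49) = l + 7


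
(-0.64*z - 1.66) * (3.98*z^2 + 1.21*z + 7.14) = -2.5472*z^3 - 7.3812*z^2 - 6.5782*z - 11.8524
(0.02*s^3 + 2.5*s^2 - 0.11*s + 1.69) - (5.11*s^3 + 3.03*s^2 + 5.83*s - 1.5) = -5.09*s^3 - 0.53*s^2 - 5.94*s + 3.19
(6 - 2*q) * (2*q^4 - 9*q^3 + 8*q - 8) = -4*q^5 + 30*q^4 - 54*q^3 - 16*q^2 + 64*q - 48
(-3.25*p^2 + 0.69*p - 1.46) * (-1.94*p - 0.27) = 6.305*p^3 - 0.4611*p^2 + 2.6461*p + 0.3942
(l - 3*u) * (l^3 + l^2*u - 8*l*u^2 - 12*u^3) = l^4 - 2*l^3*u - 11*l^2*u^2 + 12*l*u^3 + 36*u^4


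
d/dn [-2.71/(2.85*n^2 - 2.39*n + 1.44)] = (15.447*n - 6.4769)/(2.85*n^2 - 2.39*n + 1.44)^2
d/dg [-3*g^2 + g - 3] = 1 - 6*g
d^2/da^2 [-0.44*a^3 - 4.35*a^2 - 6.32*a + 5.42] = -2.64*a - 8.7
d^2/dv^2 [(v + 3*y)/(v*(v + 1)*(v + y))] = 2*(-v^2*(v + 1)^2*(v + y) + v^2*(v + 1)^2*(v + 3*y) - v^2*(v + 1)*(v + y)^2 + v^2*(v + 1)*(v + y)*(v + 3*y) + v^2*(v + y)^2*(v + 3*y) - v*(v + 1)^2*(v + y)^2 + v*(v + 1)^2*(v + y)*(v + 3*y) + v*(v + 1)*(v + y)^2*(v + 3*y) + (v + 1)^2*(v + y)^2*(v + 3*y))/(v^3*(v + 1)^3*(v + y)^3)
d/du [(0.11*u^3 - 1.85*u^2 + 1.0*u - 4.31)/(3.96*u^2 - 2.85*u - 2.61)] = (0.4356*u^4 - 0.627000000000001*u^3 + 0.451200000000002*u^2 + 43.7922*u - 14.8935)/(15.6816*u^4 - 22.572*u^3 - 12.5487*u^2 + 14.877*u + 6.8121)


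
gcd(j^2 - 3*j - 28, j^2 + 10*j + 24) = j + 4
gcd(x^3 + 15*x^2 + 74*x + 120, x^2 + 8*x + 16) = x + 4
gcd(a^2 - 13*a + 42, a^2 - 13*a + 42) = a^2 - 13*a + 42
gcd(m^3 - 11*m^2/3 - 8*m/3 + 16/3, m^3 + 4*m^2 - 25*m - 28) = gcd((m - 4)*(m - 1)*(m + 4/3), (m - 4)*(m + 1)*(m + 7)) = m - 4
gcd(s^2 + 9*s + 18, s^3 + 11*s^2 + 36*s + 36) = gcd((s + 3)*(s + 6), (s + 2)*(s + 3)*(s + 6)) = s^2 + 9*s + 18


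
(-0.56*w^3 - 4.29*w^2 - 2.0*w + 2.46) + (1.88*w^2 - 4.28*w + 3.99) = -0.56*w^3 - 2.41*w^2 - 6.28*w + 6.45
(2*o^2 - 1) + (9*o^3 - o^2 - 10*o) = 9*o^3 + o^2 - 10*o - 1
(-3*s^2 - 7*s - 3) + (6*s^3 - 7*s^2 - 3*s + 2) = 6*s^3 - 10*s^2 - 10*s - 1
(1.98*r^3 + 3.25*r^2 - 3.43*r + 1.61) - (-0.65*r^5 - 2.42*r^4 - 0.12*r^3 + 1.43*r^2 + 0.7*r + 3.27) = 0.65*r^5 + 2.42*r^4 + 2.1*r^3 + 1.82*r^2 - 4.13*r - 1.66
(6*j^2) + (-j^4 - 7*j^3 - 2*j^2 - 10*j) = -j^4 - 7*j^3 + 4*j^2 - 10*j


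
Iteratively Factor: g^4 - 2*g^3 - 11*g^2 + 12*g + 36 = (g + 2)*(g^3 - 4*g^2 - 3*g + 18) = (g - 3)*(g + 2)*(g^2 - g - 6) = (g - 3)*(g + 2)^2*(g - 3)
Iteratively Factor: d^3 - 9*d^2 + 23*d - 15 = (d - 1)*(d^2 - 8*d + 15) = (d - 5)*(d - 1)*(d - 3)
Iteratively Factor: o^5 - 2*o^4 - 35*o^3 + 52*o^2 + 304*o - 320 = (o - 5)*(o^4 + 3*o^3 - 20*o^2 - 48*o + 64) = (o - 5)*(o - 4)*(o^3 + 7*o^2 + 8*o - 16) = (o - 5)*(o - 4)*(o - 1)*(o^2 + 8*o + 16) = (o - 5)*(o - 4)*(o - 1)*(o + 4)*(o + 4)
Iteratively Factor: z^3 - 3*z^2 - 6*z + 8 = (z - 4)*(z^2 + z - 2) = (z - 4)*(z - 1)*(z + 2)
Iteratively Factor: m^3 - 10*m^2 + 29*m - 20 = (m - 5)*(m^2 - 5*m + 4) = (m - 5)*(m - 1)*(m - 4)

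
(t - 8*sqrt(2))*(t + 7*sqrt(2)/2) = t^2 - 9*sqrt(2)*t/2 - 56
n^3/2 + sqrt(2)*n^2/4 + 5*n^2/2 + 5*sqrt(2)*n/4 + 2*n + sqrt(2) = (n/2 + 1/2)*(n + 4)*(n + sqrt(2)/2)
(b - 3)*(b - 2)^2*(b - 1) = b^4 - 8*b^3 + 23*b^2 - 28*b + 12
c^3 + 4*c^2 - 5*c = c*(c - 1)*(c + 5)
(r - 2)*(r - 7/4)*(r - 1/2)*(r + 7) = r^4 + 11*r^3/4 - 195*r^2/8 + 287*r/8 - 49/4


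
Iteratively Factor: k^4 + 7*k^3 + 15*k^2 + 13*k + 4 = (k + 1)*(k^3 + 6*k^2 + 9*k + 4) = (k + 1)^2*(k^2 + 5*k + 4) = (k + 1)^3*(k + 4)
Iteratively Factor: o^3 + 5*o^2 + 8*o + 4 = (o + 1)*(o^2 + 4*o + 4) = (o + 1)*(o + 2)*(o + 2)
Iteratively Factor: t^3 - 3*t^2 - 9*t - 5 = (t + 1)*(t^2 - 4*t - 5) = (t - 5)*(t + 1)*(t + 1)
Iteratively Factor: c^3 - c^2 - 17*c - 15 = (c - 5)*(c^2 + 4*c + 3) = (c - 5)*(c + 1)*(c + 3)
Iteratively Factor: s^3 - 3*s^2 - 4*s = (s)*(s^2 - 3*s - 4) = s*(s + 1)*(s - 4)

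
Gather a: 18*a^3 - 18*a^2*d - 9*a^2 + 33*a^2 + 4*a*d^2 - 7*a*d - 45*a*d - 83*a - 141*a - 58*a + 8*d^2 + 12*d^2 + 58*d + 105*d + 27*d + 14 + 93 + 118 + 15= 18*a^3 + a^2*(24 - 18*d) + a*(4*d^2 - 52*d - 282) + 20*d^2 + 190*d + 240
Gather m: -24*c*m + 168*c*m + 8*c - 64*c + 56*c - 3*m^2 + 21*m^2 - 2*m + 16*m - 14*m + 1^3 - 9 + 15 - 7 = 144*c*m + 18*m^2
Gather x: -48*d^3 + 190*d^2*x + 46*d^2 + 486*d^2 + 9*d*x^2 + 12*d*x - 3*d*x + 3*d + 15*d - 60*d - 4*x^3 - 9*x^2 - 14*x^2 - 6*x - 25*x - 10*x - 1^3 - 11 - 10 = -48*d^3 + 532*d^2 - 42*d - 4*x^3 + x^2*(9*d - 23) + x*(190*d^2 + 9*d - 41) - 22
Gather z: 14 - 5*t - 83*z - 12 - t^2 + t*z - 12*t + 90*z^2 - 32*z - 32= -t^2 - 17*t + 90*z^2 + z*(t - 115) - 30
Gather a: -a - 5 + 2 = -a - 3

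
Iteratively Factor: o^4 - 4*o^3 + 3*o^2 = (o)*(o^3 - 4*o^2 + 3*o) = o^2*(o^2 - 4*o + 3) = o^2*(o - 3)*(o - 1)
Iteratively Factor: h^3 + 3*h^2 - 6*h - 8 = (h + 4)*(h^2 - h - 2) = (h - 2)*(h + 4)*(h + 1)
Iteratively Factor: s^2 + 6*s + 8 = (s + 4)*(s + 2)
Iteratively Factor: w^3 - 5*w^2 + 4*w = (w)*(w^2 - 5*w + 4) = w*(w - 1)*(w - 4)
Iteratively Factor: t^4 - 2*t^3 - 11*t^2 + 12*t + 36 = (t - 3)*(t^3 + t^2 - 8*t - 12) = (t - 3)^2*(t^2 + 4*t + 4) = (t - 3)^2*(t + 2)*(t + 2)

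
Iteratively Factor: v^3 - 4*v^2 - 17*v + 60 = (v + 4)*(v^2 - 8*v + 15) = (v - 5)*(v + 4)*(v - 3)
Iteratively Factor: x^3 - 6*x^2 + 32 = (x - 4)*(x^2 - 2*x - 8) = (x - 4)^2*(x + 2)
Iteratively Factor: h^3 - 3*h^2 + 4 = (h + 1)*(h^2 - 4*h + 4) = (h - 2)*(h + 1)*(h - 2)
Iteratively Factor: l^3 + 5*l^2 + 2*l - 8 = (l + 4)*(l^2 + l - 2) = (l - 1)*(l + 4)*(l + 2)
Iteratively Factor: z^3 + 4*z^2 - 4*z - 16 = (z + 4)*(z^2 - 4) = (z - 2)*(z + 4)*(z + 2)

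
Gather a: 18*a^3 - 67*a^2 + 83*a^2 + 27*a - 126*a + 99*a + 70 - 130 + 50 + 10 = 18*a^3 + 16*a^2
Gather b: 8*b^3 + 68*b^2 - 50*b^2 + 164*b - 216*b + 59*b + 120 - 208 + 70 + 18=8*b^3 + 18*b^2 + 7*b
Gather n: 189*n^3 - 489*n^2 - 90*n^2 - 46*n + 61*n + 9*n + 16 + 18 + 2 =189*n^3 - 579*n^2 + 24*n + 36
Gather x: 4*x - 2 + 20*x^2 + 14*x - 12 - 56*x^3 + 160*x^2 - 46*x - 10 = -56*x^3 + 180*x^2 - 28*x - 24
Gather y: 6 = 6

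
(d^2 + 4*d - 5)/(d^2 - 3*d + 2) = (d + 5)/(d - 2)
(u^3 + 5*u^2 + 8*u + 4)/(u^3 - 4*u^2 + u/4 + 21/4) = 4*(u^2 + 4*u + 4)/(4*u^2 - 20*u + 21)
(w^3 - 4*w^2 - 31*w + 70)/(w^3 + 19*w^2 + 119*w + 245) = (w^2 - 9*w + 14)/(w^2 + 14*w + 49)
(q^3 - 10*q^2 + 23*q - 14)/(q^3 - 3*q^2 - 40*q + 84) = (q - 1)/(q + 6)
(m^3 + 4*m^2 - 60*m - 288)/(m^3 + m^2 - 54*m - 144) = (m + 6)/(m + 3)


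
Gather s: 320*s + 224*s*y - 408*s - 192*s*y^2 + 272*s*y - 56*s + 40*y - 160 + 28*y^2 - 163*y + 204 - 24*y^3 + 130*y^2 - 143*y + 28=s*(-192*y^2 + 496*y - 144) - 24*y^3 + 158*y^2 - 266*y + 72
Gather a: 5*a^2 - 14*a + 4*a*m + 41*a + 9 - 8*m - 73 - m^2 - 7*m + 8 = 5*a^2 + a*(4*m + 27) - m^2 - 15*m - 56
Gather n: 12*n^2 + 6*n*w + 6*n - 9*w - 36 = 12*n^2 + n*(6*w + 6) - 9*w - 36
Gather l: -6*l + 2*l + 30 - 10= 20 - 4*l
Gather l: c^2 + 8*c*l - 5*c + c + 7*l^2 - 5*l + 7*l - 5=c^2 - 4*c + 7*l^2 + l*(8*c + 2) - 5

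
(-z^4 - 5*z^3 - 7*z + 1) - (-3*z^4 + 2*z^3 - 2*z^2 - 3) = 2*z^4 - 7*z^3 + 2*z^2 - 7*z + 4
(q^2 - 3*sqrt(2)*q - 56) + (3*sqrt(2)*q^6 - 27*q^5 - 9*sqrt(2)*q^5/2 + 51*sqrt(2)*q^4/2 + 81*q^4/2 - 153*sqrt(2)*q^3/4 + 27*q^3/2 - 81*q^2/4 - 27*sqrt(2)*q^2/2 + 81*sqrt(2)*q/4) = 3*sqrt(2)*q^6 - 27*q^5 - 9*sqrt(2)*q^5/2 + 51*sqrt(2)*q^4/2 + 81*q^4/2 - 153*sqrt(2)*q^3/4 + 27*q^3/2 - 77*q^2/4 - 27*sqrt(2)*q^2/2 + 69*sqrt(2)*q/4 - 56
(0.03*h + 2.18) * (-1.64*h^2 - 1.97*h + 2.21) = -0.0492*h^3 - 3.6343*h^2 - 4.2283*h + 4.8178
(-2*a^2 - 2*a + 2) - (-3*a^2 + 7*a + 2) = a^2 - 9*a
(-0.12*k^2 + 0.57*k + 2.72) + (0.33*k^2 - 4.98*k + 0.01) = 0.21*k^2 - 4.41*k + 2.73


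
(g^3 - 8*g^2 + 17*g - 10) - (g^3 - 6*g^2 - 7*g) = -2*g^2 + 24*g - 10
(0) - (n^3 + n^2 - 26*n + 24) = -n^3 - n^2 + 26*n - 24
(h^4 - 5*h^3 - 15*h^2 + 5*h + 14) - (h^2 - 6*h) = h^4 - 5*h^3 - 16*h^2 + 11*h + 14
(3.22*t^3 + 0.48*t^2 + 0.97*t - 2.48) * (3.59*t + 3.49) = 11.5598*t^4 + 12.961*t^3 + 5.1575*t^2 - 5.5179*t - 8.6552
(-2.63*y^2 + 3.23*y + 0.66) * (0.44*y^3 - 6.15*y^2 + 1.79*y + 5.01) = -1.1572*y^5 + 17.5957*y^4 - 24.2818*y^3 - 11.4536*y^2 + 17.3637*y + 3.3066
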